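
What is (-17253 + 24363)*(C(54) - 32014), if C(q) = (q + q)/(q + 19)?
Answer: -16615458540/73 ≈ -2.2761e+8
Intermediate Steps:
C(q) = 2*q/(19 + q) (C(q) = (2*q)/(19 + q) = 2*q/(19 + q))
(-17253 + 24363)*(C(54) - 32014) = (-17253 + 24363)*(2*54/(19 + 54) - 32014) = 7110*(2*54/73 - 32014) = 7110*(2*54*(1/73) - 32014) = 7110*(108/73 - 32014) = 7110*(-2336914/73) = -16615458540/73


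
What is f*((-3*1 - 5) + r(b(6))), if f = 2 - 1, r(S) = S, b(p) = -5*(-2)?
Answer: 2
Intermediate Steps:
b(p) = 10
f = 1
f*((-3*1 - 5) + r(b(6))) = 1*((-3*1 - 5) + 10) = 1*((-3 - 5) + 10) = 1*(-8 + 10) = 1*2 = 2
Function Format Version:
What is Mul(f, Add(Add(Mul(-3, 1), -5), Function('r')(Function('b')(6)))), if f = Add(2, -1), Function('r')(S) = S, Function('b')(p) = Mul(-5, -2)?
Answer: 2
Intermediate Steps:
Function('b')(p) = 10
f = 1
Mul(f, Add(Add(Mul(-3, 1), -5), Function('r')(Function('b')(6)))) = Mul(1, Add(Add(Mul(-3, 1), -5), 10)) = Mul(1, Add(Add(-3, -5), 10)) = Mul(1, Add(-8, 10)) = Mul(1, 2) = 2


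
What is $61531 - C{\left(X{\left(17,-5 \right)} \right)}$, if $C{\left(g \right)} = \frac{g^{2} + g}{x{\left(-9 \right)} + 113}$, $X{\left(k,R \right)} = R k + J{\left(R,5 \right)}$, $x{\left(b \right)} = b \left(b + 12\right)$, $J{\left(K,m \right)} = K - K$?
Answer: $\frac{2642263}{43} \approx 61448.0$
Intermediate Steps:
$J{\left(K,m \right)} = 0$
$x{\left(b \right)} = b \left(12 + b\right)$
$X{\left(k,R \right)} = R k$ ($X{\left(k,R \right)} = R k + 0 = R k$)
$C{\left(g \right)} = \frac{g}{86} + \frac{g^{2}}{86}$ ($C{\left(g \right)} = \frac{g^{2} + g}{- 9 \left(12 - 9\right) + 113} = \frac{g + g^{2}}{\left(-9\right) 3 + 113} = \frac{g + g^{2}}{-27 + 113} = \frac{g + g^{2}}{86} = \left(g + g^{2}\right) \frac{1}{86} = \frac{g}{86} + \frac{g^{2}}{86}$)
$61531 - C{\left(X{\left(17,-5 \right)} \right)} = 61531 - \frac{\left(-5\right) 17 \left(1 - 85\right)}{86} = 61531 - \frac{1}{86} \left(-85\right) \left(1 - 85\right) = 61531 - \frac{1}{86} \left(-85\right) \left(-84\right) = 61531 - \frac{3570}{43} = \frac{2642263}{43}$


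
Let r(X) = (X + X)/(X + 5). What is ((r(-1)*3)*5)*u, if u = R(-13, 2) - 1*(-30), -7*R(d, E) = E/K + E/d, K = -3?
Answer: -20555/91 ≈ -225.88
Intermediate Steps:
R(d, E) = E/21 - E/(7*d) (R(d, E) = -(E/(-3) + E/d)/7 = -(E*(-1/3) + E/d)/7 = -(-E/3 + E/d)/7 = E/21 - E/(7*d))
u = 8222/273 (u = (1/21)*2*(-3 - 13)/(-13) - 1*(-30) = (1/21)*2*(-1/13)*(-16) + 30 = 32/273 + 30 = 8222/273 ≈ 30.117)
r(X) = 2*X/(5 + X) (r(X) = (2*X)/(5 + X) = 2*X/(5 + X))
((r(-1)*3)*5)*u = (((2*(-1)/(5 - 1))*3)*5)*(8222/273) = (((2*(-1)/4)*3)*5)*(8222/273) = (((2*(-1)*(1/4))*3)*5)*(8222/273) = (-1/2*3*5)*(8222/273) = -3/2*5*(8222/273) = -15/2*8222/273 = -20555/91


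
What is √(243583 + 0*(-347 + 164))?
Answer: √243583 ≈ 493.54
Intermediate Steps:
√(243583 + 0*(-347 + 164)) = √(243583 + 0*(-183)) = √(243583 + 0) = √243583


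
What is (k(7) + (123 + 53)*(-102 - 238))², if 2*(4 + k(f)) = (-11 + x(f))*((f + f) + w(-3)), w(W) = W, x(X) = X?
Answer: 3583937956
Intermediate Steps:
k(f) = -4 + (-11 + f)*(-3 + 2*f)/2 (k(f) = -4 + ((-11 + f)*((f + f) - 3))/2 = -4 + ((-11 + f)*(2*f - 3))/2 = -4 + ((-11 + f)*(-3 + 2*f))/2 = -4 + (-11 + f)*(-3 + 2*f)/2)
(k(7) + (123 + 53)*(-102 - 238))² = ((25/2 + 7² - 25/2*7) + (123 + 53)*(-102 - 238))² = ((25/2 + 49 - 175/2) + 176*(-340))² = (-26 - 59840)² = (-59866)² = 3583937956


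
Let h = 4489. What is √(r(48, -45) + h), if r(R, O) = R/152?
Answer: √1620643/19 ≈ 67.002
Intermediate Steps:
r(R, O) = R/152 (r(R, O) = R*(1/152) = R/152)
√(r(48, -45) + h) = √((1/152)*48 + 4489) = √(6/19 + 4489) = √(85297/19) = √1620643/19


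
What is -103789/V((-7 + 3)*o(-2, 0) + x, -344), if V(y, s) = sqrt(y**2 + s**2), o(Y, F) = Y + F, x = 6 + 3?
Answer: -103789*sqrt(4745)/23725 ≈ -301.34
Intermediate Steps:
x = 9
o(Y, F) = F + Y
V(y, s) = sqrt(s**2 + y**2)
-103789/V((-7 + 3)*o(-2, 0) + x, -344) = -103789/sqrt((-344)**2 + ((-7 + 3)*(0 - 2) + 9)**2) = -103789/sqrt(118336 + (-4*(-2) + 9)**2) = -103789/sqrt(118336 + (8 + 9)**2) = -103789/sqrt(118336 + 17**2) = -103789/sqrt(118336 + 289) = -103789*sqrt(4745)/23725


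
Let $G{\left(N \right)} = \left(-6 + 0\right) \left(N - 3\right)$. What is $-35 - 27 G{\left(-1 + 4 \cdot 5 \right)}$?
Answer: $2557$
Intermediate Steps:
$G{\left(N \right)} = 18 - 6 N$ ($G{\left(N \right)} = - 6 \left(-3 + N\right) = 18 - 6 N$)
$-35 - 27 G{\left(-1 + 4 \cdot 5 \right)} = -35 - 27 \left(18 - 6 \left(-1 + 4 \cdot 5\right)\right) = -35 - 27 \left(18 - 6 \left(-1 + 20\right)\right) = -35 - 27 \left(18 - 114\right) = -35 - -2592 = -35 + 2592 = 2557$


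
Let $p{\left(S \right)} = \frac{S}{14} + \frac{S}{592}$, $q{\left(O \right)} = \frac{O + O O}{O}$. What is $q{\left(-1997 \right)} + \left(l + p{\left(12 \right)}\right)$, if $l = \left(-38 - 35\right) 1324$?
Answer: $- \frac{102198419}{1036} \approx -98647.0$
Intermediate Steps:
$q{\left(O \right)} = \frac{O + O^{2}}{O}$
$p{\left(S \right)} = \frac{303 S}{4144}$ ($p{\left(S \right)} = S \frac{1}{14} + S \frac{1}{592} = \frac{S}{14} + \frac{S}{592} = \frac{303 S}{4144}$)
$l = -96652$ ($l = \left(-38 - 35\right) 1324 = \left(-73\right) 1324 = -96652$)
$q{\left(-1997 \right)} + \left(l + p{\left(12 \right)}\right) = \left(1 - 1997\right) + \left(-96652 + \frac{303}{4144} \cdot 12\right) = -1996 + \left(-96652 + \frac{909}{1036}\right) = -1996 - \frac{100130563}{1036} = - \frac{102198419}{1036}$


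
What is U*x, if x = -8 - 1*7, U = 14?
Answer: -210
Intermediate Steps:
x = -15 (x = -8 - 7 = -15)
U*x = 14*(-15) = -210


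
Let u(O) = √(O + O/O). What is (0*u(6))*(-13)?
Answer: 0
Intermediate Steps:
u(O) = √(1 + O) (u(O) = √(O + 1) = √(1 + O))
(0*u(6))*(-13) = (0*√(1 + 6))*(-13) = (0*√7)*(-13) = 0*(-13) = 0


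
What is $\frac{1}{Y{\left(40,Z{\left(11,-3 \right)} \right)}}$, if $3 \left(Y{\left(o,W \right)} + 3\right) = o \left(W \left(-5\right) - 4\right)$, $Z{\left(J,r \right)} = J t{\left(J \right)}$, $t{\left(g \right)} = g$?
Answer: $- \frac{1}{8123} \approx -0.00012311$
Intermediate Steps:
$Z{\left(J,r \right)} = J^{2}$ ($Z{\left(J,r \right)} = J J = J^{2}$)
$Y{\left(o,W \right)} = -3 + \frac{o \left(-4 - 5 W\right)}{3}$ ($Y{\left(o,W \right)} = -3 + \frac{o \left(W \left(-5\right) - 4\right)}{3} = -3 + \frac{o \left(- 5 W - 4\right)}{3} = -3 + \frac{o \left(-4 - 5 W\right)}{3}$)
$\frac{1}{Y{\left(40,Z{\left(11,-3 \right)} \right)}} = \frac{1}{-3 - \frac{160}{3} - \frac{5}{3} \cdot 11^{2} \cdot 40} = \frac{1}{-3 - \frac{160}{3} - \frac{605}{3} \cdot 40} = \frac{1}{-3 - \frac{160}{3} - \frac{24200}{3}} = \frac{1}{-8123} = - \frac{1}{8123}$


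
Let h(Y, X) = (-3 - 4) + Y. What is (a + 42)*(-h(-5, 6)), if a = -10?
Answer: 384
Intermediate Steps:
h(Y, X) = -7 + Y
(a + 42)*(-h(-5, 6)) = (-10 + 42)*(-(-7 - 5)) = 32*(-1*(-12)) = 32*12 = 384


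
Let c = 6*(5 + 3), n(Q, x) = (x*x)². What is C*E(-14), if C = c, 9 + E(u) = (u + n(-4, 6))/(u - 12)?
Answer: -36384/13 ≈ -2798.8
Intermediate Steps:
n(Q, x) = x⁴ (n(Q, x) = (x²)² = x⁴)
c = 48 (c = 6*8 = 48)
E(u) = -9 + (1296 + u)/(-12 + u) (E(u) = -9 + (u + 6⁴)/(u - 12) = -9 + (u + 1296)/(-12 + u) = -9 + (1296 + u)/(-12 + u))
C = 48
C*E(-14) = 48*(4*(351 - 2*(-14))/(-12 - 14)) = 48*(4*(351 + 28)/(-26)) = 48*(4*(-1/26)*379) = 48*(-758/13) = -36384/13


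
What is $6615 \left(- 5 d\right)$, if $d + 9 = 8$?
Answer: $33075$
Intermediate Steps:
$d = -1$ ($d = -9 + 8 = -1$)
$6615 \left(- 5 d\right) = 6615 \left(\left(-5\right) \left(-1\right)\right) = 6615 \cdot 5 = 33075$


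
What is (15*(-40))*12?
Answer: -7200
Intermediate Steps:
(15*(-40))*12 = -600*12 = -7200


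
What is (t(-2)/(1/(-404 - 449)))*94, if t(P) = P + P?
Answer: 320728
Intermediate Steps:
t(P) = 2*P
(t(-2)/(1/(-404 - 449)))*94 = ((2*(-2))/(1/(-404 - 449)))*94 = -4/(1/(-853))*94 = -4/(-1/853)*94 = -4*(-853)*94 = 3412*94 = 320728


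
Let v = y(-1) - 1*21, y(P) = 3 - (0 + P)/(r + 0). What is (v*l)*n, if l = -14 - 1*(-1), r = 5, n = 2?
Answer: 2314/5 ≈ 462.80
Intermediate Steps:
l = -13 (l = -14 + 1 = -13)
y(P) = 3 - P/5 (y(P) = 3 - (0 + P)/(5 + 0) = 3 - P/5)
v = -89/5 (v = (3 - 1/5*(-1)) - 1*21 = (3 + 1/5) - 21 = 16/5 - 21 = -89/5 ≈ -17.800)
(v*l)*n = -89/5*(-13)*2 = (1157/5)*2 = 2314/5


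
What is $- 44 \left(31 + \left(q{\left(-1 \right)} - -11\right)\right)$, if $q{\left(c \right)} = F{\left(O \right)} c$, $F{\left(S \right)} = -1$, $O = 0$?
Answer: $-1892$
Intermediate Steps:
$q{\left(c \right)} = - c$
$- 44 \left(31 + \left(q{\left(-1 \right)} - -11\right)\right) = - 44 \left(31 - -12\right) = - 44 \left(31 + \left(1 + 11\right)\right) = - 44 \left(31 + 12\right) = \left(-44\right) 43 = -1892$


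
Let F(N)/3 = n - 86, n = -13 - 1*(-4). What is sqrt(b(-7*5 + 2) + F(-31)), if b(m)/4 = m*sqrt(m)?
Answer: sqrt(-285 - 132*I*sqrt(33)) ≈ 16.203 - 23.399*I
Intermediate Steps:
n = -9 (n = -13 + 4 = -9)
F(N) = -285 (F(N) = 3*(-9 - 86) = 3*(-95) = -285)
b(m) = 4*m**(3/2) (b(m) = 4*(m*sqrt(m)) = 4*m**(3/2))
sqrt(b(-7*5 + 2) + F(-31)) = sqrt(4*(-7*5 + 2)**(3/2) - 285) = sqrt(4*(-35 + 2)**(3/2) - 285) = sqrt(4*(-33)**(3/2) - 285) = sqrt(4*(-33*I*sqrt(33)) - 285) = sqrt(-132*I*sqrt(33) - 285) = sqrt(-285 - 132*I*sqrt(33))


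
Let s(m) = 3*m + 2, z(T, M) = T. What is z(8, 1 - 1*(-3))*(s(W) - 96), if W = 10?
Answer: -512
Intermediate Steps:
s(m) = 2 + 3*m
z(8, 1 - 1*(-3))*(s(W) - 96) = 8*((2 + 3*10) - 96) = 8*((2 + 30) - 96) = 8*(32 - 96) = 8*(-64) = -512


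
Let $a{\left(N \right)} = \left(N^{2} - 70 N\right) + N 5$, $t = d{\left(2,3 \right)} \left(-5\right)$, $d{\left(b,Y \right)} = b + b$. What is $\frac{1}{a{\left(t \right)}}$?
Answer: $\frac{1}{1700} \approx 0.00058824$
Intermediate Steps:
$d{\left(b,Y \right)} = 2 b$
$t = -20$ ($t = 2 \cdot 2 \left(-5\right) = 4 \left(-5\right) = -20$)
$a{\left(N \right)} = N^{2} - 65 N$ ($a{\left(N \right)} = \left(N^{2} - 70 N\right) + 5 N = N^{2} - 65 N$)
$\frac{1}{a{\left(t \right)}} = \frac{1}{\left(-20\right) \left(-65 - 20\right)} = \frac{1}{\left(-20\right) \left(-85\right)} = \frac{1}{1700}$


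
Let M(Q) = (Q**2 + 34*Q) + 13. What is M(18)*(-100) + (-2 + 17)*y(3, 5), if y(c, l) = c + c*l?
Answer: -94630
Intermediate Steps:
M(Q) = 13 + Q**2 + 34*Q
M(18)*(-100) + (-2 + 17)*y(3, 5) = (13 + 18**2 + 34*18)*(-100) + (-2 + 17)*(3*(1 + 5)) = (13 + 324 + 612)*(-100) + 15*(3*6) = 949*(-100) + 15*18 = -94900 + 270 = -94630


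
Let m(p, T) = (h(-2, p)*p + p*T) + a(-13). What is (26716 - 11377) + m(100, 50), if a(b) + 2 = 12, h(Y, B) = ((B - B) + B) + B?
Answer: 40349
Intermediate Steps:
h(Y, B) = 2*B (h(Y, B) = (0 + B) + B = B + B = 2*B)
a(b) = 10 (a(b) = -2 + 12 = 10)
m(p, T) = 10 + 2*p**2 + T*p (m(p, T) = ((2*p)*p + p*T) + 10 = (2*p**2 + T*p) + 10 = 10 + 2*p**2 + T*p)
(26716 - 11377) + m(100, 50) = (26716 - 11377) + (10 + 2*100**2 + 50*100) = 15339 + (10 + 2*10000 + 5000) = 15339 + (10 + 20000 + 5000) = 15339 + 25010 = 40349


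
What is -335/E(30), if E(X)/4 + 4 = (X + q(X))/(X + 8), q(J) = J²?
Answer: -6365/1556 ≈ -4.0906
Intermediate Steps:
E(X) = -16 + 4*(X + X²)/(8 + X) (E(X) = -16 + 4*((X + X²)/(X + 8)) = -16 + 4*((X + X²)/(8 + X)) = -16 + 4*(X + X²)/(8 + X))
-335/E(30) = -335*(8 + 30)/(4*(-32 + 30² - 3*30)) = -335*19/(2*(-32 + 900 - 90)) = -335/(4*(1/38)*778) = -335/1556/19 = -335*19/1556 = -6365/1556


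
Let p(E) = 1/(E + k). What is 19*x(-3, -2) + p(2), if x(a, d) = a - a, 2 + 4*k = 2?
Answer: ½ ≈ 0.50000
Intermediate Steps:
k = 0 (k = -½ + (¼)*2 = -½ + ½ = 0)
p(E) = 1/E (p(E) = 1/(E + 0) = 1/E)
x(a, d) = 0
19*x(-3, -2) + p(2) = 19*0 + 1/2 = 0 + ½ = ½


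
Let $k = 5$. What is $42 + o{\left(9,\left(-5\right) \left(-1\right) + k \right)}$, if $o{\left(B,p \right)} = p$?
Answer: $52$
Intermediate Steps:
$42 + o{\left(9,\left(-5\right) \left(-1\right) + k \right)} = 42 + \left(\left(-5\right) \left(-1\right) + 5\right) = 42 + \left(5 + 5\right) = 42 + 10 = 52$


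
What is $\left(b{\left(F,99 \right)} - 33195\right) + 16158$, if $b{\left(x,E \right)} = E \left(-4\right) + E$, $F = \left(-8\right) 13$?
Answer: $-17334$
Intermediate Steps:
$F = -104$
$b{\left(x,E \right)} = - 3 E$ ($b{\left(x,E \right)} = - 4 E + E = - 3 E$)
$\left(b{\left(F,99 \right)} - 33195\right) + 16158 = \left(\left(-3\right) 99 - 33195\right) + 16158 = \left(-297 - 33195\right) + 16158 = -33492 + 16158 = -17334$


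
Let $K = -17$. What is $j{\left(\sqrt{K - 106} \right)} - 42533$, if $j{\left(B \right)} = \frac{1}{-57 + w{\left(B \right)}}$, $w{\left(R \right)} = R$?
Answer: $- \frac{47807111}{1124} - \frac{i \sqrt{123}}{3372} \approx -42533.0 - 0.003289 i$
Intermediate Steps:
$j{\left(B \right)} = \frac{1}{-57 + B}$
$j{\left(\sqrt{K - 106} \right)} - 42533 = \frac{1}{-57 + \sqrt{-17 - 106}} - 42533 = \frac{1}{-57 + \sqrt{-123}} - 42533 = \frac{1}{-57 + i \sqrt{123}} - 42533 = -42533 + \frac{1}{-57 + i \sqrt{123}}$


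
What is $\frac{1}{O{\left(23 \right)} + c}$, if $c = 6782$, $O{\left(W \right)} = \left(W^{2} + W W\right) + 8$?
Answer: $\frac{1}{7848} \approx 0.00012742$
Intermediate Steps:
$O{\left(W \right)} = 8 + 2 W^{2}$ ($O{\left(W \right)} = \left(W^{2} + W^{2}\right) + 8 = 2 W^{2} + 8 = 8 + 2 W^{2}$)
$\frac{1}{O{\left(23 \right)} + c} = \frac{1}{\left(8 + 2 \cdot 23^{2}\right) + 6782} = \frac{1}{\left(8 + 2 \cdot 529\right) + 6782} = \frac{1}{\left(8 + 1058\right) + 6782} = \frac{1}{1066 + 6782} = \frac{1}{7848}$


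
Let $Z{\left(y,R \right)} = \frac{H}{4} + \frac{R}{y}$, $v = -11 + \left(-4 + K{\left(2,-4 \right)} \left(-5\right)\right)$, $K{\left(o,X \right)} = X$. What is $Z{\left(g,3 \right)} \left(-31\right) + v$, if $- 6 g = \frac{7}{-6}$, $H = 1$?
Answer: $- \frac{13469}{28} \approx -481.04$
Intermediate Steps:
$v = 5$ ($v = -11 - -16 = -11 + \left(-4 + 20\right) = -11 + 16 = 5$)
$g = \frac{7}{36}$ ($g = - \frac{7 \frac{1}{-6}}{6} = - \frac{7 \left(- \frac{1}{6}\right)}{6} = \left(- \frac{1}{6}\right) \left(- \frac{7}{6}\right) = \frac{7}{36} \approx 0.19444$)
$Z{\left(y,R \right)} = \frac{1}{4} + \frac{R}{y}$ ($Z{\left(y,R \right)} = 1 \cdot \frac{1}{4} + \frac{R}{y} = \frac{1}{4} + \frac{R}{y}$)
$Z{\left(g,3 \right)} \left(-31\right) + v = \frac{3 + \frac{1}{4} \cdot \frac{7}{36}}{\frac{7}{36}} \left(-31\right) + 5 = \frac{36 \left(3 + \frac{7}{144}\right)}{7} \left(-31\right) + 5 = \frac{36}{7} \cdot \frac{439}{144} \left(-31\right) + 5 = \frac{439}{28} \left(-31\right) + 5 = - \frac{13609}{28} + 5 = - \frac{13469}{28}$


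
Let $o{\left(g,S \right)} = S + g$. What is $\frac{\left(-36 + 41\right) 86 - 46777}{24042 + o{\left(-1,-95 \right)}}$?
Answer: $- \frac{15449}{7982} \approx -1.9355$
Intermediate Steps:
$\frac{\left(-36 + 41\right) 86 - 46777}{24042 + o{\left(-1,-95 \right)}} = \frac{\left(-36 + 41\right) 86 - 46777}{24042 - 96} = \frac{5 \cdot 86 - 46777}{24042 - 96} = \frac{430 - 46777}{23946} = \left(-46347\right) \frac{1}{23946} = - \frac{15449}{7982}$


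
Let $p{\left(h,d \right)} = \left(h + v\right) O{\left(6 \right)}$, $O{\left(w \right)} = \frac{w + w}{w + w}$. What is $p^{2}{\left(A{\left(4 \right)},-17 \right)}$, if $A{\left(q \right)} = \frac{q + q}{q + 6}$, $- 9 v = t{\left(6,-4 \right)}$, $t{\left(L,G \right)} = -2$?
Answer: $\frac{2116}{2025} \approx 1.0449$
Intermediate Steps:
$v = \frac{2}{9}$ ($v = \left(- \frac{1}{9}\right) \left(-2\right) = \frac{2}{9} \approx 0.22222$)
$O{\left(w \right)} = 1$ ($O{\left(w \right)} = \frac{2 w}{2 w} = 2 w \frac{1}{2 w} = 1$)
$A{\left(q \right)} = \frac{2 q}{6 + q}$
$p{\left(h,d \right)} = \frac{2}{9} + h$ ($p{\left(h,d \right)} = \left(h + \frac{2}{9}\right) 1 = \left(\frac{2}{9} + h\right) 1 = \frac{2}{9} + h$)
$p^{2}{\left(A{\left(4 \right)},-17 \right)} = \left(\frac{2}{9} + 2 \cdot 4 \frac{1}{6 + 4}\right)^{2} = \left(\frac{2}{9} + 2 \cdot 4 \cdot \frac{1}{10}\right)^{2} = \left(\frac{2}{9} + \frac{4}{5}\right)^{2} = \left(\frac{46}{45}\right)^{2} = \frac{2116}{2025}$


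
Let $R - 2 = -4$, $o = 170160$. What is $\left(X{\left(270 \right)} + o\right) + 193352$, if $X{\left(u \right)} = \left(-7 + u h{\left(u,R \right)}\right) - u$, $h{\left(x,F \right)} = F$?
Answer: $362695$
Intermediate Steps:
$R = -2$ ($R = 2 - 4 = -2$)
$X{\left(u \right)} = -7 - 3 u$ ($X{\left(u \right)} = \left(-7 + u \left(-2\right)\right) - u = \left(-7 - 2 u\right) - u = -7 - 3 u$)
$\left(X{\left(270 \right)} + o\right) + 193352 = \left(\left(-7 - 810\right) + 170160\right) + 193352 = \left(-817 + 170160\right) + 193352 = 169343 + 193352 = 362695$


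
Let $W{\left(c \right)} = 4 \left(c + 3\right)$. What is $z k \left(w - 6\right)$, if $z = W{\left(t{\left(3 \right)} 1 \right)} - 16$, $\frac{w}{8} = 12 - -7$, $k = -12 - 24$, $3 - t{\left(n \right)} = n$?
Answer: $21024$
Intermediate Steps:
$t{\left(n \right)} = 3 - n$
$k = -36$ ($k = -12 - 24 = -36$)
$w = 152$ ($w = 8 \left(12 - -7\right) = 8 \left(12 + 7\right) = 8 \cdot 19 = 152$)
$W{\left(c \right)} = 12 + 4 c$ ($W{\left(c \right)} = 4 \left(3 + c\right) = 12 + 4 c$)
$z = -4$ ($z = \left(12 + 4 \left(3 - 3\right) 1\right) - 16 = \left(12 + 4 \cdot 0 \cdot 1\right) - 16 = \left(12 + 4 \cdot 0\right) - 16 = \left(12 + 0\right) - 16 = 12 - 16 = -4$)
$z k \left(w - 6\right) = \left(-4\right) \left(-36\right) \left(152 - 6\right) = 144 \left(152 - 6\right) = 144 \cdot 146 = 21024$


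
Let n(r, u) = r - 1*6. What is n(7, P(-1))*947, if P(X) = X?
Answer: 947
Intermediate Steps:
n(r, u) = -6 + r (n(r, u) = r - 6 = -6 + r)
n(7, P(-1))*947 = (-6 + 7)*947 = 1*947 = 947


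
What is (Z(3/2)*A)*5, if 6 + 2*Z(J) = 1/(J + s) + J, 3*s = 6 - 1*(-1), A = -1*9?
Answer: 8775/92 ≈ 95.380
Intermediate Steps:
A = -9
s = 7/3 (s = (6 - 1*(-1))/3 = (6 + 1)/3 = (⅓)*7 = 7/3 ≈ 2.3333)
Z(J) = -3 + J/2 + 1/(2*(7/3 + J)) (Z(J) = -3 + (1/(J + 7/3) + J)/2 = -3 + (1/(7/3 + J) + J)/2 = -3 + (J + 1/(7/3 + J))/2 = -3 + (J/2 + 1/(2*(7/3 + J))) = -3 + J/2 + 1/(2*(7/3 + J)))
(Z(3/2)*A)*5 = (((-39 - 33/2 + 3*(3/2)²)/(2*(7 + 3*(3/2))))*(-9))*5 = (((-39 - 33/2 + 3*(3*(½))²)/(2*(7 + 3*(3*(½)))))*(-9))*5 = (((-39 - 11*3/2 + 3*(3/2)²)/(2*(7 + 3*(3/2))))*(-9))*5 = (((-39 - 33/2 + 3*(9/4))/(2*(7 + 9/2)))*(-9))*5 = (((-39 - 33/2 + 27/4)/(2*(23/2)))*(-9))*5 = (((½)*(2/23)*(-195/4))*(-9))*5 = -195/92*(-9)*5 = (1755/92)*5 = 8775/92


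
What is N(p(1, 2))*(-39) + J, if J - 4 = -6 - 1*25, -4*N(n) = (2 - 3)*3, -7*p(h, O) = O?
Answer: -225/4 ≈ -56.250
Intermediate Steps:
p(h, O) = -O/7
N(n) = ¾ (N(n) = -(2 - 3)*3/4 = -(-1)*3/4 = -¼*(-3) = ¾)
J = -27 (J = 4 + (-6 - 1*25) = 4 + (-6 - 25) = 4 - 31 = -27)
N(p(1, 2))*(-39) + J = (¾)*(-39) - 27 = -117/4 - 27 = -225/4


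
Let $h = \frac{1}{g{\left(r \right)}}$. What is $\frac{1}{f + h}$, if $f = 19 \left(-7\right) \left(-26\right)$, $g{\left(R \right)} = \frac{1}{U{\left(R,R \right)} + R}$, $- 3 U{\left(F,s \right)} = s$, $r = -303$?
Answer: $\frac{1}{3256} \approx 0.00030713$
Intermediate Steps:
$U{\left(F,s \right)} = - \frac{s}{3}$
$g{\left(R \right)} = \frac{3}{2 R}$ ($g{\left(R \right)} = \frac{1}{- \frac{R}{3} + R} = \frac{1}{\frac{2}{3} R} = \frac{3}{2 R}$)
$h = -202$ ($h = \frac{1}{\frac{3}{2} \frac{1}{-303}} = \frac{1}{\frac{3}{2} \left(- \frac{1}{303}\right)} = \frac{1}{- \frac{1}{202}} = -202$)
$f = 3458$ ($f = \left(-133\right) \left(-26\right) = 3458$)
$\frac{1}{f + h} = \frac{1}{3458 - 202} = \frac{1}{3256}$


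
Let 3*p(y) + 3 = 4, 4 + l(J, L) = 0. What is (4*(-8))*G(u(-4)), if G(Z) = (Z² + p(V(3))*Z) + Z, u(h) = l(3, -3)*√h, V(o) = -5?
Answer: 2048 + 1024*I/3 ≈ 2048.0 + 341.33*I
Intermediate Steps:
l(J, L) = -4 (l(J, L) = -4 + 0 = -4)
p(y) = ⅓ (p(y) = -1 + (⅓)*4 = -1 + 4/3 = ⅓)
u(h) = -4*√h
G(Z) = Z² + 4*Z/3 (G(Z) = (Z² + Z/3) + Z = Z² + 4*Z/3)
(4*(-8))*G(u(-4)) = (4*(-8))*((-8*I)*(4 + 3*(-8*I))/3) = -32*(-8*I)*(4 + 3*(-8*I))/3 = -32*(-8*I)*(4 - 24*I)/3 = -(-256)*I*(4 - 24*I)/3 = 256*I*(4 - 24*I)/3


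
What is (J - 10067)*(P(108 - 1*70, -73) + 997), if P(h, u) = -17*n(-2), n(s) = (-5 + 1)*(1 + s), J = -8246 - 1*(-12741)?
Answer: -5176388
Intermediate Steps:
J = 4495 (J = -8246 + 12741 = 4495)
n(s) = -4 - 4*s (n(s) = -4*(1 + s) = -4 - 4*s)
P(h, u) = -68 (P(h, u) = -17*(-4 - 4*(-2)) = -17*(-4 + 8) = -17*4 = -68)
(J - 10067)*(P(108 - 1*70, -73) + 997) = (4495 - 10067)*(-68 + 997) = -5572*929 = -5176388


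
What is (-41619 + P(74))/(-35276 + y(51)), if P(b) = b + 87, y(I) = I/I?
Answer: 41458/35275 ≈ 1.1753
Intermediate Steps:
y(I) = 1
P(b) = 87 + b
(-41619 + P(74))/(-35276 + y(51)) = (-41619 + (87 + 74))/(-35276 + 1) = (-41619 + 161)/(-35275) = -41458*(-1/35275) = 41458/35275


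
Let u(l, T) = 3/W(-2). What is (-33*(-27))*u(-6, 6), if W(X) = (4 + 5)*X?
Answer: -297/2 ≈ -148.50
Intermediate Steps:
W(X) = 9*X
u(l, T) = -⅙ (u(l, T) = 3/((9*(-2))) = 3/(-18) = 3*(-1/18) = -⅙)
(-33*(-27))*u(-6, 6) = -33*(-27)*(-⅙) = 891*(-⅙) = -297/2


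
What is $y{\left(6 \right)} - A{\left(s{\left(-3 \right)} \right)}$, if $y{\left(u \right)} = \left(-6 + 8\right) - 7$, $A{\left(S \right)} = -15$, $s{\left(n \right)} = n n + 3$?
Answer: $10$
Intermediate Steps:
$s{\left(n \right)} = 3 + n^{2}$ ($s{\left(n \right)} = n^{2} + 3 = 3 + n^{2}$)
$y{\left(u \right)} = -5$ ($y{\left(u \right)} = 2 - 7 = -5$)
$y{\left(6 \right)} - A{\left(s{\left(-3 \right)} \right)} = -5 - -15 = -5 + 15 = 10$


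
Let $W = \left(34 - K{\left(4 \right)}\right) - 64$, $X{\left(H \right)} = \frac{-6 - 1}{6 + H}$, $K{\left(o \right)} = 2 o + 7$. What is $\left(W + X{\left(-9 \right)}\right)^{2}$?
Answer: $\frac{16384}{9} \approx 1820.4$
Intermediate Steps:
$K{\left(o \right)} = 7 + 2 o$
$X{\left(H \right)} = - \frac{7}{6 + H}$
$W = -45$ ($W = \left(34 - \left(7 + 2 \cdot 4\right)\right) - 64 = \left(34 - \left(7 + 8\right)\right) - 64 = \left(34 - 15\right) - 64 = 19 - 64 = -45$)
$\left(W + X{\left(-9 \right)}\right)^{2} = \left(-45 - \frac{7}{6 - 9}\right)^{2} = \left(-45 - \frac{7}{-3}\right)^{2} = \left(-45 - - \frac{7}{3}\right)^{2} = \left(-45 + \frac{7}{3}\right)^{2} = \left(- \frac{128}{3}\right)^{2} = \frac{16384}{9}$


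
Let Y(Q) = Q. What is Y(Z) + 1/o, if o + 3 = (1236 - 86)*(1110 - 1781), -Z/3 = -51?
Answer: 118062908/771653 ≈ 153.00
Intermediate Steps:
Z = 153 (Z = -3*(-51) = 153)
o = -771653 (o = -3 + (1236 - 86)*(1110 - 1781) = -3 + 1150*(-671) = -3 - 771650 = -771653)
Y(Z) + 1/o = 153 + 1/(-771653) = 153 - 1/771653 = 118062908/771653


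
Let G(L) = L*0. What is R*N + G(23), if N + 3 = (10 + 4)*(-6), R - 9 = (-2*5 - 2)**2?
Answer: -13311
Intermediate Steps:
G(L) = 0
R = 153 (R = 9 + (-2*5 - 2)**2 = 9 + (-10 - 2)**2 = 9 + (-12)**2 = 9 + 144 = 153)
N = -87 (N = -3 + (10 + 4)*(-6) = -3 + 14*(-6) = -3 - 84 = -87)
R*N + G(23) = 153*(-87) + 0 = -13311 + 0 = -13311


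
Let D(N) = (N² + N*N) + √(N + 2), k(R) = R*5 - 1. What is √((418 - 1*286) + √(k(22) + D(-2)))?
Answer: √(132 + 3*√13) ≈ 11.951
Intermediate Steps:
k(R) = -1 + 5*R (k(R) = 5*R - 1 = -1 + 5*R)
D(N) = √(2 + N) + 2*N² (D(N) = (N² + N²) + √(2 + N) = 2*N² + √(2 + N) = √(2 + N) + 2*N²)
√((418 - 1*286) + √(k(22) + D(-2))) = √((418 - 1*286) + √((-1 + 5*22) + (√(2 - 2) + 2*(-2)²))) = √((418 - 286) + √((-1 + 110) + (√0 + 2*4))) = √(132 + √(109 + (0 + 8))) = √(132 + √(109 + 8)) = √(132 + √117) = √(132 + 3*√13)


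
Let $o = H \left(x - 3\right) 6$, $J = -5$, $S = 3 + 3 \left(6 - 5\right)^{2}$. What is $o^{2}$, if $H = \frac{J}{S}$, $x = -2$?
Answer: $625$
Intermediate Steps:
$S = 6$ ($S = 3 + 3 \cdot 1^{2} = 3 + 3 \cdot 1 = 3 + 3 = 6$)
$H = - \frac{5}{6} \approx -0.83333$
$o = 25$ ($o = - \frac{5 \left(-2 - 3\right) 6}{6} = - \frac{5 \left(\left(-5\right) 6\right)}{6} = \left(- \frac{5}{6}\right) \left(-30\right) = 25$)
$o^{2} = 25^{2} = 625$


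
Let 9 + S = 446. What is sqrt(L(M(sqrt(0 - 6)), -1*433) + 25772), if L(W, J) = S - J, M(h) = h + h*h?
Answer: sqrt(26642) ≈ 163.22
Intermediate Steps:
S = 437 (S = -9 + 446 = 437)
M(h) = h + h**2
L(W, J) = 437 - J
sqrt(L(M(sqrt(0 - 6)), -1*433) + 25772) = sqrt((437 - (-1)*433) + 25772) = sqrt((437 - 1*(-433)) + 25772) = sqrt((437 + 433) + 25772) = sqrt(870 + 25772) = sqrt(26642)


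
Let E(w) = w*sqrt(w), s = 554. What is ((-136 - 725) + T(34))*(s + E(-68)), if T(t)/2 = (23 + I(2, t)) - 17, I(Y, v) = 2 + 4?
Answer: -463698 + 113832*I*sqrt(17) ≈ -4.637e+5 + 4.6934e+5*I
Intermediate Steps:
I(Y, v) = 6
T(t) = 24 (T(t) = 2*((23 + 6) - 17) = 2*(29 - 17) = 2*12 = 24)
E(w) = w**(3/2)
((-136 - 725) + T(34))*(s + E(-68)) = ((-136 - 725) + 24)*(554 + (-68)**(3/2)) = (-861 + 24)*(554 - 136*I*sqrt(17)) = -837*(554 - 136*I*sqrt(17)) = -463698 + 113832*I*sqrt(17)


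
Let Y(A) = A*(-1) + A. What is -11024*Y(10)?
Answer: 0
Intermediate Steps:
Y(A) = 0 (Y(A) = -A + A = 0)
-11024*Y(10) = -11024*0 = 0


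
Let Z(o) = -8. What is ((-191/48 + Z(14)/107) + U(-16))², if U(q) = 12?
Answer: 1665537721/26378496 ≈ 63.140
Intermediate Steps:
((-191/48 + Z(14)/107) + U(-16))² = ((-191/48 - 8/107) + 12)² = (-20821/5136 + 12)² = (40811/5136)² = 1665537721/26378496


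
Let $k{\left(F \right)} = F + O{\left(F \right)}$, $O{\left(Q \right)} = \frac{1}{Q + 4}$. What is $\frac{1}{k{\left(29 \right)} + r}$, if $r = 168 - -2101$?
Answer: $\frac{33}{75835} \approx 0.00043516$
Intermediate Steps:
$O{\left(Q \right)} = \frac{1}{4 + Q}$
$r = 2269$ ($r = 168 + 2101 = 2269$)
$k{\left(F \right)} = F + \frac{1}{4 + F}$
$\frac{1}{k{\left(29 \right)} + r} = \frac{1}{\frac{1 + 29 \left(4 + 29\right)}{4 + 29} + 2269} = \frac{1}{\frac{1 + 29 \cdot 33}{33} + 2269} = \frac{1}{\frac{1 + 957}{33} + 2269} = \frac{1}{\frac{1}{33} \cdot 958 + 2269} = \frac{1}{\frac{958}{33} + 2269} = \frac{1}{\frac{75835}{33}} = \frac{33}{75835}$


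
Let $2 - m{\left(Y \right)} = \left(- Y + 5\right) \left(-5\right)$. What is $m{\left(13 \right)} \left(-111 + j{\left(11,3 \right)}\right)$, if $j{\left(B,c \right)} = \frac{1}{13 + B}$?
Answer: $\frac{50597}{12} \approx 4216.4$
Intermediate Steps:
$m{\left(Y \right)} = 27 - 5 Y$ ($m{\left(Y \right)} = 2 - \left(- Y + 5\right) \left(-5\right) = 2 - \left(5 - Y\right) \left(-5\right) = 2 - \left(-25 + 5 Y\right) = 27 - 5 Y$)
$m{\left(13 \right)} \left(-111 + j{\left(11,3 \right)}\right) = \left(27 - 65\right) \left(-111 + \frac{1}{13 + 11}\right) = \left(27 - 65\right) \left(-111 + \frac{1}{24}\right) = - 38 \left(-111 + \frac{1}{24}\right) = \left(-38\right) \left(- \frac{2663}{24}\right) = \frac{50597}{12}$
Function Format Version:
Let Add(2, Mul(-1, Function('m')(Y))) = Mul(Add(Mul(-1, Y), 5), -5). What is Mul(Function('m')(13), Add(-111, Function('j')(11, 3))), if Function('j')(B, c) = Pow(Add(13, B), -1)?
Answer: Rational(50597, 12) ≈ 4216.4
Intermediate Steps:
Function('m')(Y) = Add(27, Mul(-5, Y)) (Function('m')(Y) = Add(2, Mul(-1, Mul(Add(Mul(-1, Y), 5), -5))) = Add(2, Mul(-1, Mul(Add(5, Mul(-1, Y)), -5))) = Add(2, Mul(-1, Add(-25, Mul(5, Y)))) = Add(2, Add(25, Mul(-5, Y))) = Add(27, Mul(-5, Y)))
Mul(Function('m')(13), Add(-111, Function('j')(11, 3))) = Mul(Add(27, Mul(-5, 13)), Add(-111, Pow(Add(13, 11), -1))) = Mul(Add(27, -65), Add(-111, Pow(24, -1))) = Mul(-38, Add(-111, Rational(1, 24))) = Mul(-38, Rational(-2663, 24)) = Rational(50597, 12)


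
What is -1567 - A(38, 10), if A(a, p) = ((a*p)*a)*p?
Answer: -145967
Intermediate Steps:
A(a, p) = a²*p² (A(a, p) = (p*a²)*p = a²*p²)
-1567 - A(38, 10) = -1567 - 38²*10² = -1567 - 1444*100 = -1567 - 1*144400 = -1567 - 144400 = -145967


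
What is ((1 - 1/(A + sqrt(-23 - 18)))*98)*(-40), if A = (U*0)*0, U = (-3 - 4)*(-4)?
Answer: -3920 - 3920*I*sqrt(41)/41 ≈ -3920.0 - 612.2*I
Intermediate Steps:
U = 28 (U = -7*(-4) = 28)
A = 0 (A = (28*0)*0 = 0*0 = 0)
((1 - 1/(A + sqrt(-23 - 18)))*98)*(-40) = ((1 - 1/(0 + sqrt(-23 - 18)))*98)*(-40) = ((1 - 1/(0 + sqrt(-41)))*98)*(-40) = ((1 - 1/(0 + I*sqrt(41)))*98)*(-40) = ((1 - 1/(I*sqrt(41)))*98)*(-40) = ((1 - (-1)*I*sqrt(41)/41)*98)*(-40) = ((1 + I*sqrt(41)/41)*98)*(-40) = (98 + 98*I*sqrt(41)/41)*(-40) = -3920 - 3920*I*sqrt(41)/41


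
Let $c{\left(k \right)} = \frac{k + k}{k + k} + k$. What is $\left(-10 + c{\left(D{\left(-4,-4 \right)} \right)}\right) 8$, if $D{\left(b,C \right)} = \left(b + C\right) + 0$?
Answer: $-136$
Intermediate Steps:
$D{\left(b,C \right)} = C + b$ ($D{\left(b,C \right)} = \left(C + b\right) + 0 = C + b$)
$c{\left(k \right)} = 1 + k$ ($c{\left(k \right)} = \frac{2 k}{2 k} + k = 2 k \frac{1}{2 k} + k = 1 + k$)
$\left(-10 + c{\left(D{\left(-4,-4 \right)} \right)}\right) 8 = \left(-10 + \left(1 - 8\right)\right) 8 = \left(-10 - 7\right) 8 = \left(-17\right) 8 = -136$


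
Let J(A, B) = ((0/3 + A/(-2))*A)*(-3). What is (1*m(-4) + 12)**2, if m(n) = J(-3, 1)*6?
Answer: 8649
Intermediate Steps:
J(A, B) = 3*A**2/2 (J(A, B) = ((0*(1/3) + A*(-1/2))*A)*(-3) = ((0 - A/2)*A)*(-3) = ((-A/2)*A)*(-3) = -A**2/2*(-3) = 3*A**2/2)
m(n) = 81 (m(n) = ((3/2)*(-3)**2)*6 = ((3/2)*9)*6 = (27/2)*6 = 81)
(1*m(-4) + 12)**2 = (1*81 + 12)**2 = (81 + 12)**2 = 93**2 = 8649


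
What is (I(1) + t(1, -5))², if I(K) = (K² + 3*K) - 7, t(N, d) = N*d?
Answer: 64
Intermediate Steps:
I(K) = -7 + K² + 3*K
(I(1) + t(1, -5))² = ((-7 + 1² + 3*1) + 1*(-5))² = ((-7 + 1 + 3) - 5)² = (-3 - 5)² = (-8)² = 64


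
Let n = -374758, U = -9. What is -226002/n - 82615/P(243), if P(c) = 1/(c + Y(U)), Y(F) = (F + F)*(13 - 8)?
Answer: -2368488248004/187379 ≈ -1.2640e+7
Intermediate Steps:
Y(F) = 10*F (Y(F) = (2*F)*5 = 10*F)
P(c) = 1/(-90 + c) (P(c) = 1/(c + 10*(-9)) = 1/(c - 90) = 1/(-90 + c))
-226002/n - 82615/P(243) = -226002/(-374758) - 82615/(1/(-90 + 243)) = -226002*(-1/374758) - 82615/(1/153) = 113001/187379 - 82615/1/153 = 113001/187379 - 82615*153 = 113001/187379 - 12640095 = -2368488248004/187379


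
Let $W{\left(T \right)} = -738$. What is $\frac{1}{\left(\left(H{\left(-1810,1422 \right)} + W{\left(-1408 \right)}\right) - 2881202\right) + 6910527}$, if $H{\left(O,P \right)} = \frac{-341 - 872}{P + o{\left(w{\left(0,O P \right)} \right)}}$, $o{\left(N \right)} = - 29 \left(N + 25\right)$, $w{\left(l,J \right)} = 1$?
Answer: $\frac{668}{2691094903} \approx 2.4823 \cdot 10^{-7}$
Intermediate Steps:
$o{\left(N \right)} = -725 - 29 N$ ($o{\left(N \right)} = - 29 \left(25 + N\right) = -725 - 29 N$)
$H{\left(O,P \right)} = - \frac{1213}{-754 + P}$ ($H{\left(O,P \right)} = \frac{-341 - 872}{P - 754} = - \frac{1213}{P - 754} = - \frac{1213}{-754 + P}$)
$\frac{1}{\left(\left(H{\left(-1810,1422 \right)} + W{\left(-1408 \right)}\right) - 2881202\right) + 6910527} = \frac{1}{\left(\left(- \frac{1213}{-754 + 1422} - 738\right) - 2881202\right) + 6910527} = \frac{1}{\left(\left(- \frac{1213}{668} - 738\right) - 2881202\right) + 6910527} = \frac{1}{\left(- \frac{494197}{668} - 2881202\right) + 6910527} = \frac{1}{- \frac{1925137133}{668} + 6910527} = \frac{1}{\frac{2691094903}{668}} = \frac{668}{2691094903}$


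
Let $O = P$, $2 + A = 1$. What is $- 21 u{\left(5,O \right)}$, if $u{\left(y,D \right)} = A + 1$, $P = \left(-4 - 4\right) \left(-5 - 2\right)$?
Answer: $0$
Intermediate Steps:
$P = 56$ ($P = \left(-8\right) \left(-7\right) = 56$)
$A = -1$ ($A = -2 + 1 = -1$)
$O = 56$
$u{\left(y,D \right)} = 0$ ($u{\left(y,D \right)} = -1 + 1 = 0$)
$- 21 u{\left(5,O \right)} = \left(-21\right) 0 = 0$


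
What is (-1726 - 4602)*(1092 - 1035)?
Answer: -360696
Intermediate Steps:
(-1726 - 4602)*(1092 - 1035) = -6328*57 = -360696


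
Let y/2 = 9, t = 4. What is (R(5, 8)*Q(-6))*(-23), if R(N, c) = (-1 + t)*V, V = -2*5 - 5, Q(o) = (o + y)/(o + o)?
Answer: -1035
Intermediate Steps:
y = 18 (y = 2*9 = 18)
Q(o) = (18 + o)/(2*o) (Q(o) = (o + 18)/(o + o) = (18 + o)/((2*o)) = (18 + o)*(1/(2*o)) = (18 + o)/(2*o))
V = -15 (V = -10 - 5 = -15)
R(N, c) = -45 (R(N, c) = (-1 + 4)*(-15) = 3*(-15) = -45)
(R(5, 8)*Q(-6))*(-23) = -45*(18 - 6)/(2*(-6))*(-23) = -45*(-1)*12/(2*6)*(-23) = -45*(-1)*(-23) = 45*(-23) = -1035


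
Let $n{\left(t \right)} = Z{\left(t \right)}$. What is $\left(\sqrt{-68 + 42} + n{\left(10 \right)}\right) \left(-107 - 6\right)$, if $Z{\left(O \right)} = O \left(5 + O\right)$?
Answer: $-16950 - 113 i \sqrt{26} \approx -16950.0 - 576.19 i$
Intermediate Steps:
$n{\left(t \right)} = t \left(5 + t\right)$
$\left(\sqrt{-68 + 42} + n{\left(10 \right)}\right) \left(-107 - 6\right) = \left(\sqrt{-68 + 42} + 10 \left(5 + 10\right)\right) \left(-107 - 6\right) = \left(\sqrt{-26} + 10 \cdot 15\right) \left(-113\right) = \left(i \sqrt{26} + 150\right) \left(-113\right) = \left(150 + i \sqrt{26}\right) \left(-113\right) = -16950 - 113 i \sqrt{26}$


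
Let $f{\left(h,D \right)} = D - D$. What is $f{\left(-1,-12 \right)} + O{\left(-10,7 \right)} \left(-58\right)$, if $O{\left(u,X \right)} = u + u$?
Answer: $1160$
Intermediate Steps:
$f{\left(h,D \right)} = 0$
$O{\left(u,X \right)} = 2 u$
$f{\left(-1,-12 \right)} + O{\left(-10,7 \right)} \left(-58\right) = 0 + 2 \left(-10\right) \left(-58\right) = 0 - -1160 = 0 + 1160 = 1160$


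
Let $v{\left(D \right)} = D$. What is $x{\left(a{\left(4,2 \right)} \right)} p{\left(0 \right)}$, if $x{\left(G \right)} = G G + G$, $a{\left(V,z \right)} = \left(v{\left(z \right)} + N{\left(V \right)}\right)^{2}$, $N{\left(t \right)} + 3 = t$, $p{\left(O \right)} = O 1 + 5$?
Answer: $450$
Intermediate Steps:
$p{\left(O \right)} = 5 + O$ ($p{\left(O \right)} = O + 5 = 5 + O$)
$N{\left(t \right)} = -3 + t$
$a{\left(V,z \right)} = \left(-3 + V + z\right)^{2}$ ($a{\left(V,z \right)} = \left(z + \left(-3 + V\right)\right)^{2} = \left(-3 + V + z\right)^{2}$)
$x{\left(G \right)} = G + G^{2}$ ($x{\left(G \right)} = G^{2} + G = G + G^{2}$)
$x{\left(a{\left(4,2 \right)} \right)} p{\left(0 \right)} = \left(-3 + 4 + 2\right)^{2} \left(1 + \left(-3 + 4 + 2\right)^{2}\right) \left(5 + 0\right) = 3^{2} \left(1 + 3^{2}\right) 5 = 9 \left(1 + 9\right) 5 = 9 \cdot 10 \cdot 5 = 90 \cdot 5 = 450$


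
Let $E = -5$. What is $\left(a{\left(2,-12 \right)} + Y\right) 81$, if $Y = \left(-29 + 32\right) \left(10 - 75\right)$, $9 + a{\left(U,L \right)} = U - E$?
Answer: $-15957$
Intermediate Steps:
$a{\left(U,L \right)} = -4 + U$ ($a{\left(U,L \right)} = -9 + \left(U - -5\right) = -9 + \left(U + 5\right) = -9 + \left(5 + U\right) = -4 + U$)
$Y = -195$ ($Y = 3 \left(-65\right) = -195$)
$\left(a{\left(2,-12 \right)} + Y\right) 81 = \left(\left(-4 + 2\right) - 195\right) 81 = \left(-2 - 195\right) 81 = \left(-197\right) 81 = -15957$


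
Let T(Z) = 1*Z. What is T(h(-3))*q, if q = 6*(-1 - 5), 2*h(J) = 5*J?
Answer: 270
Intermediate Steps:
h(J) = 5*J/2 (h(J) = (5*J)/2 = 5*J/2)
q = -36 (q = 6*(-6) = -36)
T(Z) = Z
T(h(-3))*q = ((5/2)*(-3))*(-36) = -15/2*(-36) = 270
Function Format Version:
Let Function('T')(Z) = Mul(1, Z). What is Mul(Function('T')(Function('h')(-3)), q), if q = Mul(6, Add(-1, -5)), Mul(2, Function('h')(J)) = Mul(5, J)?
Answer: 270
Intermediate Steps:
Function('h')(J) = Mul(Rational(5, 2), J) (Function('h')(J) = Mul(Rational(1, 2), Mul(5, J)) = Mul(Rational(5, 2), J))
q = -36 (q = Mul(6, -6) = -36)
Function('T')(Z) = Z
Mul(Function('T')(Function('h')(-3)), q) = Mul(Mul(Rational(5, 2), -3), -36) = Mul(Rational(-15, 2), -36) = 270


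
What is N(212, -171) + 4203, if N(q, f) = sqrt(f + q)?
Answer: 4203 + sqrt(41) ≈ 4209.4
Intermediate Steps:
N(212, -171) + 4203 = sqrt(-171 + 212) + 4203 = sqrt(41) + 4203 = 4203 + sqrt(41)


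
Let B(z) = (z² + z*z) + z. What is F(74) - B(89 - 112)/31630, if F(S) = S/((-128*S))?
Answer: -16411/404864 ≈ -0.040535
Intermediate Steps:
B(z) = z + 2*z² (B(z) = (z² + z²) + z = 2*z² + z = z + 2*z²)
F(S) = -1/128 (F(S) = S*(-1/(128*S)) = -1/128)
F(74) - B(89 - 112)/31630 = -1/128 - (89 - 112)*(1 + 2*(89 - 112))/31630 = -1/128 - (-23*(1 + 2*(-23)))/31630 = -1/128 - (-23*(1 - 46))/31630 = -1/128 - (-23*(-45))/31630 = -1/128 - 1035/31630 = -1/128 - 1*207/6326 = -1/128 - 207/6326 = -16411/404864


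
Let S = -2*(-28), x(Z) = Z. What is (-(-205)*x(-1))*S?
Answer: -11480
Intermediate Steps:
S = 56
(-(-205)*x(-1))*S = -(-205)*(-1)*56 = -205*1*56 = -205*56 = -11480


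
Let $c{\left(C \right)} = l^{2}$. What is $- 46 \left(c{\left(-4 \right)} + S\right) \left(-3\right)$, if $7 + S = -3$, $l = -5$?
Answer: $2070$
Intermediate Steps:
$S = -10$ ($S = -7 - 3 = -10$)
$c{\left(C \right)} = 25$ ($c{\left(C \right)} = \left(-5\right)^{2} = 25$)
$- 46 \left(c{\left(-4 \right)} + S\right) \left(-3\right) = - 46 \left(25 - 10\right) \left(-3\right) = - 46 \cdot 15 \left(-3\right) = \left(-46\right) \left(-45\right) = 2070$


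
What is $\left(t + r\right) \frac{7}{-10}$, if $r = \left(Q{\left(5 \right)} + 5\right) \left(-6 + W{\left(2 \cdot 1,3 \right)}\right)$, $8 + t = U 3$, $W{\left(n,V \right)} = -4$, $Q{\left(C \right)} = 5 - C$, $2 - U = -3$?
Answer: $\frac{301}{10} \approx 30.1$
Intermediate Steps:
$U = 5$ ($U = 2 - -3 = 2 + 3 = 5$)
$t = 7$ ($t = -8 + 5 \cdot 3 = -8 + 15 = 7$)
$r = -50$ ($r = \left(\left(5 - 5\right) + 5\right) \left(-6 - 4\right) = \left(\left(5 - 5\right) + 5\right) \left(-10\right) = \left(0 + 5\right) \left(-10\right) = 5 \left(-10\right) = -50$)
$\left(t + r\right) \frac{7}{-10} = \left(7 - 50\right) \frac{7}{-10} = - 43 \cdot 7 \left(- \frac{1}{10}\right) = \left(-43\right) \left(- \frac{7}{10}\right) = \frac{301}{10}$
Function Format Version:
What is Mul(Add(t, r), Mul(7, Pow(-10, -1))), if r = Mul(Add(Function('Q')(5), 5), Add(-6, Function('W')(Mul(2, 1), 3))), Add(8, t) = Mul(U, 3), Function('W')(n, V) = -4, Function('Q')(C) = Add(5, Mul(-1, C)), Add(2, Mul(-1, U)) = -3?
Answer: Rational(301, 10) ≈ 30.100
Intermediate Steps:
U = 5 (U = Add(2, Mul(-1, -3)) = Add(2, 3) = 5)
t = 7 (t = Add(-8, Mul(5, 3)) = Add(-8, 15) = 7)
r = -50 (r = Mul(Add(Add(5, Mul(-1, 5)), 5), Add(-6, -4)) = Mul(Add(Add(5, -5), 5), -10) = Mul(Add(0, 5), -10) = Mul(5, -10) = -50)
Mul(Add(t, r), Mul(7, Pow(-10, -1))) = Mul(Add(7, -50), Mul(7, Pow(-10, -1))) = Mul(-43, Mul(7, Rational(-1, 10))) = Mul(-43, Rational(-7, 10)) = Rational(301, 10)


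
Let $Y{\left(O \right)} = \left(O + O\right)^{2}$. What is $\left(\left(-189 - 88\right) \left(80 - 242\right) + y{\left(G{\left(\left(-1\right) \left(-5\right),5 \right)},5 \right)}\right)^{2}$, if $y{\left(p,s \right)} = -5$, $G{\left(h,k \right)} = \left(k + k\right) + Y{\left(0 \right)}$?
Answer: $2013227161$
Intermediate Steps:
$Y{\left(O \right)} = 4 O^{2}$ ($Y{\left(O \right)} = \left(2 O\right)^{2} = 4 O^{2}$)
$G{\left(h,k \right)} = 2 k$ ($G{\left(h,k \right)} = \left(k + k\right) + 4 \cdot 0^{2} = 2 k + 4 \cdot 0 = 2 k + 0 = 2 k$)
$\left(\left(-189 - 88\right) \left(80 - 242\right) + y{\left(G{\left(\left(-1\right) \left(-5\right),5 \right)},5 \right)}\right)^{2} = \left(\left(-189 - 88\right) \left(80 - 242\right) - 5\right)^{2} = \left(\left(-277\right) \left(-162\right) - 5\right)^{2} = \left(44874 - 5\right)^{2} = 44869^{2} = 2013227161$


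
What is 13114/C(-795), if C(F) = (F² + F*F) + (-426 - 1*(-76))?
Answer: 6557/631850 ≈ 0.010377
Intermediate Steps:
C(F) = -350 + 2*F² (C(F) = (F² + F²) + (-426 + 76) = 2*F² - 350 = -350 + 2*F²)
13114/C(-795) = 13114/(-350 + 2*(-795)²) = 13114/(-350 + 2*632025) = 13114/(-350 + 1264050) = 13114/1263700 = 13114*(1/1263700) = 6557/631850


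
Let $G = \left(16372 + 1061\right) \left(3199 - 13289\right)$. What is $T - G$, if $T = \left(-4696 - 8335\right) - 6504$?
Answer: $175879435$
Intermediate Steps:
$G = -175898970$ ($G = 17433 \left(-10090\right) = -175898970$)
$T = -19535$ ($T = -13031 - 6504 = -19535$)
$T - G = -19535 - -175898970 = -19535 + 175898970 = 175879435$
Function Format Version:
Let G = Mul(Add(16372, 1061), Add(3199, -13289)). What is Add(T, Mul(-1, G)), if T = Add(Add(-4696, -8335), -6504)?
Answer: 175879435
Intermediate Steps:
G = -175898970 (G = Mul(17433, -10090) = -175898970)
T = -19535 (T = Add(-13031, -6504) = -19535)
Add(T, Mul(-1, G)) = Add(-19535, Mul(-1, -175898970)) = Add(-19535, 175898970) = 175879435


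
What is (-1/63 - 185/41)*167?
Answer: -1953232/2583 ≈ -756.19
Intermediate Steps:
(-1/63 - 185/41)*167 = -11696/2583*167 = -1953232/2583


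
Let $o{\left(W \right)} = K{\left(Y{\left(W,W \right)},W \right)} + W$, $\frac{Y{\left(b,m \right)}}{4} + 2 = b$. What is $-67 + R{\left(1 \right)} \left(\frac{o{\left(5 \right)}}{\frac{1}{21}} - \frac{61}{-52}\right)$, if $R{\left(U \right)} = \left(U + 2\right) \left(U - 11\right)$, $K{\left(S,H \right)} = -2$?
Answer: $- \frac{51797}{26} \approx -1992.2$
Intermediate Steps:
$Y{\left(b,m \right)} = -8 + 4 b$
$o{\left(W \right)} = -2 + W$
$R{\left(U \right)} = \left(-11 + U\right) \left(2 + U\right)$ ($R{\left(U \right)} = \left(2 + U\right) \left(-11 + U\right) = \left(-11 + U\right) \left(2 + U\right)$)
$-67 + R{\left(1 \right)} \left(\frac{o{\left(5 \right)}}{\frac{1}{21}} - \frac{61}{-52}\right) = -67 + \left(-22 + 1^{2} - 9\right) \left(\frac{-2 + 5}{\frac{1}{21}} - \frac{61}{-52}\right) = -67 + \left(-22 + 1 - 9\right) \left(3 \frac{1}{\frac{1}{21}} - - \frac{61}{52}\right) = -67 - 30 \left(3 \cdot 21 + \frac{61}{52}\right) = -67 - 30 \left(63 + \frac{61}{52}\right) = -67 - \frac{50055}{26} = - \frac{51797}{26}$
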